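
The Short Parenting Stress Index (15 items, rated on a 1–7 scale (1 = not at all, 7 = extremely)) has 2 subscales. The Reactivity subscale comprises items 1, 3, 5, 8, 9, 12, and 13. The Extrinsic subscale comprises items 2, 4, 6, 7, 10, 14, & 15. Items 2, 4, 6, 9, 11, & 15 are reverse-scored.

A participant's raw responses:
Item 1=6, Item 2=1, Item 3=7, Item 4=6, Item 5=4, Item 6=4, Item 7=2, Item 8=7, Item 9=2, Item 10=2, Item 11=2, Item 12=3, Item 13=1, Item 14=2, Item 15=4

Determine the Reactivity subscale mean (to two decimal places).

4.86

Reactivity items: 1, 3, 5, 8, 9, 12, 13.
Of these, item 9 is reverse-scored; reverse-coded value = 8 − response.
  item 1: 6
  item 3: 7
  item 5: 4
  item 8: 7
  item 9: 8 − 2 = 6
  item 12: 3
  item 13: 1
Sum = 6 + 7 + 4 + 7 + 6 + 3 + 1 = 34
Mean = 34 / 7 = 4.86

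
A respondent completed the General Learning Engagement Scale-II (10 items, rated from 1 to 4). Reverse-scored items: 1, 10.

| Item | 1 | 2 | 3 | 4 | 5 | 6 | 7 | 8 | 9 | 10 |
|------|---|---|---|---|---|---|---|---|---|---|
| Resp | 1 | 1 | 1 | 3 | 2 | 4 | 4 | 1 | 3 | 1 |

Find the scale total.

Apply reverse scoring (reverse-coded value = 5 − response):
  item 1: 5 − 1 = 4
  item 10: 5 − 1 = 4
Scored items: 4, 1, 1, 3, 2, 4, 4, 1, 3, 4
Total = 4 + 1 + 1 + 3 + 2 + 4 + 4 + 1 + 3 + 4 = 27

27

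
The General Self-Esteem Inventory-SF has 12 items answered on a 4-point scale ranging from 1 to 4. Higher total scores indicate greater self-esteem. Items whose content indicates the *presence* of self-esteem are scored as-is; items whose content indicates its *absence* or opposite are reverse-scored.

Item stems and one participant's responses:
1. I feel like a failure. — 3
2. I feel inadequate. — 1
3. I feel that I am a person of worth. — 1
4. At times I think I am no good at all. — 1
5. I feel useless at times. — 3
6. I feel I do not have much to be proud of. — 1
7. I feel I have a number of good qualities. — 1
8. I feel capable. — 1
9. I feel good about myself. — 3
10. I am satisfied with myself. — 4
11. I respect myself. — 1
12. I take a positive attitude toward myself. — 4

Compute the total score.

Items 1, 2, 4, 5, 6 describe the absence/opposite of self-esteem → reverse-score.
reverse-coded value = 5 − response.
  item 1: 5 − 3 = 2
  item 2: 5 − 1 = 4
  item 3: 1
  item 4: 5 − 1 = 4
  item 5: 5 − 3 = 2
  item 6: 5 − 1 = 4
  item 7: 1
  item 8: 1
  item 9: 3
  item 10: 4
  item 11: 1
  item 12: 4
Total = 2 + 4 + 1 + 4 + 2 + 4 + 1 + 1 + 3 + 4 + 1 + 4 = 31

31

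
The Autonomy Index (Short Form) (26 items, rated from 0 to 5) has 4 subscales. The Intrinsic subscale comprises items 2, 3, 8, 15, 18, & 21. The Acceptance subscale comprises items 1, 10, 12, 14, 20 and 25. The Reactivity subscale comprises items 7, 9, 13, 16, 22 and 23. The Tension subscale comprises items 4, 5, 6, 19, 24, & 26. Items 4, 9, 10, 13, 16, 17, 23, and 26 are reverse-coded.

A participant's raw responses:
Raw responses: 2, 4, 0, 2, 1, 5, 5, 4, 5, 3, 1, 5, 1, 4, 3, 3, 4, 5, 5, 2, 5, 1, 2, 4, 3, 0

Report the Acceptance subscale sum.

Acceptance items: 1, 10, 12, 14, 20, 25.
Of these, item 10 is reverse-coded; reverse-coded value = 5 − response.
  item 1: 2
  item 10: 5 − 3 = 2
  item 12: 5
  item 14: 4
  item 20: 2
  item 25: 3
Sum = 2 + 2 + 5 + 4 + 2 + 3 = 18

18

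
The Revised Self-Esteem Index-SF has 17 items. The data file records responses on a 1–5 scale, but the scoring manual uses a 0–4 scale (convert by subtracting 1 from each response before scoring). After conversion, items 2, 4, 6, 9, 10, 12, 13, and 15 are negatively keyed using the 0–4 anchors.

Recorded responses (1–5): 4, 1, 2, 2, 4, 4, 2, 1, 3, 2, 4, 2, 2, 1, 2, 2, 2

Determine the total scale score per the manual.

Convert to 0–4: 3, 0, 1, 1, 3, 3, 1, 0, 2, 1, 3, 1, 1, 0, 1, 1, 1
Reverse-coded (on a 0–4 scale, reversed = 4 − raw):
  item 2: 4 − 0 = 4
  item 4: 4 − 1 = 3
  item 6: 4 − 3 = 1
  item 9: 4 − 2 = 2
  item 10: 4 − 1 = 3
  item 12: 4 − 1 = 3
  item 13: 4 − 1 = 3
  item 15: 4 − 1 = 3
Scored: 3, 4, 1, 3, 3, 1, 1, 0, 2, 3, 3, 3, 3, 0, 3, 1, 1
Total = 35

35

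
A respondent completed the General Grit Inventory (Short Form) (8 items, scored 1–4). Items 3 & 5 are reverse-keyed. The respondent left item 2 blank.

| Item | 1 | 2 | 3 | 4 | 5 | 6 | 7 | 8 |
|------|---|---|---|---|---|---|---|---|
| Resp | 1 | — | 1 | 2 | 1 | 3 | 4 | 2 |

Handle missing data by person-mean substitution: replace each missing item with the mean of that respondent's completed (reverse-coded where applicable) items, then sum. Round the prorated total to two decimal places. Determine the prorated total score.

22.86

Reverse-coded (reversed = (1+4) − raw = 5 − raw):
  item 3: 5 − 1 = 4
  item 5: 5 − 1 = 4
Completed scored items (7 of 8): 1, 4, 2, 4, 3, 4, 2; sum = 20.
Person mean = 20 / 7 ≈ 2.8571
Prorated total = (20 / 7) × 8 = 22.86 (to 2 dp)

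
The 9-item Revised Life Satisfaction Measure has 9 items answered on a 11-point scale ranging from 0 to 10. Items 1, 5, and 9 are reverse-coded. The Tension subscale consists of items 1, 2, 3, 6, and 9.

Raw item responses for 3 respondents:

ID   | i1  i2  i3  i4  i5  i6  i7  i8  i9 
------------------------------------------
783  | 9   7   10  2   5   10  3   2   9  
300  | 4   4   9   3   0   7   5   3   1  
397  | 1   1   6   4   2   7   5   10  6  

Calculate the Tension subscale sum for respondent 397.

Respondent 397 raw: 1, 1, 6, 4, 2, 7, 5, 10, 6.
Tension items: 1, 2, 3, 6, 9.
Reverse-coded (reversed = (0+10) − raw = 10 − raw):
  item 1: 10 − 1 = 9
  item 2: 1
  item 3: 6
  item 6: 7
  item 9: 10 − 6 = 4
Sum = 9 + 1 + 6 + 7 + 4 = 27

27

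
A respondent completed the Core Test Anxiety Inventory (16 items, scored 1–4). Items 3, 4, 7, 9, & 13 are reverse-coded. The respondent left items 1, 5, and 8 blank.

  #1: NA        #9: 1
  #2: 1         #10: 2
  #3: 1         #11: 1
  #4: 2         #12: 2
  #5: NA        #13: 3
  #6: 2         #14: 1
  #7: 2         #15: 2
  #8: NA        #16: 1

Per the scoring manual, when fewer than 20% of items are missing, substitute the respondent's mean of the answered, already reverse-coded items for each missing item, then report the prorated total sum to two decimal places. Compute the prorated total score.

34.46

Reverse-coded (on a 1–4 scale, reversed = 5 − raw):
  item 3: 5 − 1 = 4
  item 4: 5 − 2 = 3
  item 7: 5 − 2 = 3
  item 9: 5 − 1 = 4
  item 13: 5 − 3 = 2
Completed scored items (13 of 16): 1, 4, 3, 2, 3, 4, 2, 1, 2, 2, 1, 2, 1; sum = 28.
Person mean = 28 / 13 ≈ 2.1538
Prorated total = (28 / 13) × 16 = 34.46 (to 2 dp)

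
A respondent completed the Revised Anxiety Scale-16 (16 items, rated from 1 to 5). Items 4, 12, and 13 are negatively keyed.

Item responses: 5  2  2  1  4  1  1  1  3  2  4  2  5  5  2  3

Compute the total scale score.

45

Apply reverse scoring (reversed = (1+5) − raw = 6 − raw):
  item 4: 6 − 1 = 5
  item 12: 6 − 2 = 4
  item 13: 6 − 5 = 1
Scored items: 5, 2, 2, 5, 4, 1, 1, 1, 3, 2, 4, 4, 1, 5, 2, 3
Total = 5 + 2 + 2 + 5 + 4 + 1 + 1 + 1 + 3 + 2 + 4 + 4 + 1 + 5 + 2 + 3 = 45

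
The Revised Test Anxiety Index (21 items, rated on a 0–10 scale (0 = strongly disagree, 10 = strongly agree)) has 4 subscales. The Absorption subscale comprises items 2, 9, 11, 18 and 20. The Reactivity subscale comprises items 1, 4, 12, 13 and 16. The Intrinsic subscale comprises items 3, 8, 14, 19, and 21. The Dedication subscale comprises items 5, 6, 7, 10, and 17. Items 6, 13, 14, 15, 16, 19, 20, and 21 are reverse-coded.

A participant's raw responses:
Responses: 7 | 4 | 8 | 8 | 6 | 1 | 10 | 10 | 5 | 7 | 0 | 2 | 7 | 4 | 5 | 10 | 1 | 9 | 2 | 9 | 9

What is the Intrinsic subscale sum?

33

Intrinsic items: 3, 8, 14, 19, 21.
Of these, items 14, 19, & 21 are reverse-coded; reverse-coded value = 10 − response.
  item 3: 8
  item 8: 10
  item 14: 10 − 4 = 6
  item 19: 10 − 2 = 8
  item 21: 10 − 9 = 1
Sum = 8 + 10 + 6 + 8 + 1 = 33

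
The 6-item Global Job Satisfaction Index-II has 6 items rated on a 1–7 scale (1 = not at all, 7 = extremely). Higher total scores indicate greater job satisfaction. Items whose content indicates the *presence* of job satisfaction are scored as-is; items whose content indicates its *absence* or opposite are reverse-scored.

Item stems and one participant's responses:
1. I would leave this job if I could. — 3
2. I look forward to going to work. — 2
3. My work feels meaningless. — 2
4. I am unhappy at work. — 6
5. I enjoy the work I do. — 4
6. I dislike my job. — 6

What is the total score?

21

Items 1, 3, 4, 6 describe the absence/opposite of job satisfaction → reverse-score.
on a 1–7 scale, reversed = 8 − raw.
  item 1: 8 − 3 = 5
  item 2: 2
  item 3: 8 − 2 = 6
  item 4: 8 − 6 = 2
  item 5: 4
  item 6: 8 − 6 = 2
Total = 5 + 2 + 6 + 2 + 4 + 2 = 21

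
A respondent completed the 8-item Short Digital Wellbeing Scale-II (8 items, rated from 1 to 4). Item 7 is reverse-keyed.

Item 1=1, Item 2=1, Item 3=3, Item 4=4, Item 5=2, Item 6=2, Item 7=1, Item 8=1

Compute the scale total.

Raw sum = 15. Reverse-keyed items: 7; their raw sum = 1.
Each reversal replaces raw with 5 − raw, changing the total by 5 − 2·raw per item.
Total = 15 + 1·5 − 2·1 = 15 + 5 − 2 = 18

18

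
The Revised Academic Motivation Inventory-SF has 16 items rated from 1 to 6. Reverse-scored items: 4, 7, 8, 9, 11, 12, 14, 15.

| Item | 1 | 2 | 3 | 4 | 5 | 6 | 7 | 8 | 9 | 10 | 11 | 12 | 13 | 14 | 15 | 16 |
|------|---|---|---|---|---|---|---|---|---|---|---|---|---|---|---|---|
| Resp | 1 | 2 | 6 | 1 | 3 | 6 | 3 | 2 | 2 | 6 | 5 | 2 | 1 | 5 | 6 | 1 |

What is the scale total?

Raw sum = 52. Reverse-scored items: 4, 7, 8, 9, 11, 12, 14, 15; their raw sum = 26.
Each reversal replaces raw with 7 − raw, changing the total by 7 − 2·raw per item.
Total = 52 + 8·7 − 2·26 = 52 + 56 − 52 = 56

56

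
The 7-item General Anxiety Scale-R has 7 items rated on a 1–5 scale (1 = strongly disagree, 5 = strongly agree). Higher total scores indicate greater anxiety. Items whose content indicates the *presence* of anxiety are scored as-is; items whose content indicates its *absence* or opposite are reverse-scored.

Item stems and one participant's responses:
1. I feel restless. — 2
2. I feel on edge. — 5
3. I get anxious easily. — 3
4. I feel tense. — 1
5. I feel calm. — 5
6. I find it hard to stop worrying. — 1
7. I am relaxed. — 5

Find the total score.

14

Items 5, 7 describe the absence/opposite of anxiety → reverse-score.
on a 1–5 scale, reversed = 6 − raw.
  item 1: 2
  item 2: 5
  item 3: 3
  item 4: 1
  item 5: 6 − 5 = 1
  item 6: 1
  item 7: 6 − 5 = 1
Total = 2 + 5 + 3 + 1 + 1 + 1 + 1 = 14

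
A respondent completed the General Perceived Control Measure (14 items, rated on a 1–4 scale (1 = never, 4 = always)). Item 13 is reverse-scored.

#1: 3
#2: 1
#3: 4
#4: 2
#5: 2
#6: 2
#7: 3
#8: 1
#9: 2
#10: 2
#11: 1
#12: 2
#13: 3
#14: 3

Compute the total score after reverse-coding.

30

Reverse-scored items use 5 − raw:
  item 13: 5 − 3 = 2
Scored items: 3, 1, 4, 2, 2, 2, 3, 1, 2, 2, 1, 2, 2, 3
Total = 3 + 1 + 4 + 2 + 2 + 2 + 3 + 1 + 2 + 2 + 1 + 2 + 2 + 3 = 30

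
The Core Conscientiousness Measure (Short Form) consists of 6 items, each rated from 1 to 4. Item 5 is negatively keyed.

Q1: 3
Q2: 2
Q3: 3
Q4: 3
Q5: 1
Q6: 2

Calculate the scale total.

17

Negatively keyed items use 5 − raw:
  item 5: 5 − 1 = 4
After reverse-coding: 3, 2, 3, 3, 4, 2
Total = 3 + 2 + 3 + 3 + 4 + 2 = 17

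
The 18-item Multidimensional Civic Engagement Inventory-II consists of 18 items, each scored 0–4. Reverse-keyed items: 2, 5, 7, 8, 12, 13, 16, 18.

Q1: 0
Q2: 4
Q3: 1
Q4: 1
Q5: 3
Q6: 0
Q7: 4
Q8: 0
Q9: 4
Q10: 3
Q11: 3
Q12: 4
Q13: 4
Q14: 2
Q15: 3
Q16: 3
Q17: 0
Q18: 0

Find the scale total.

27

Raw sum = 39. Reverse-keyed items: 2, 5, 7, 8, 12, 13, 16, 18; their raw sum = 22.
Each reversal replaces raw with 4 − raw, changing the total by 4 − 2·raw per item.
Total = 39 + 8·4 − 2·22 = 39 + 32 − 44 = 27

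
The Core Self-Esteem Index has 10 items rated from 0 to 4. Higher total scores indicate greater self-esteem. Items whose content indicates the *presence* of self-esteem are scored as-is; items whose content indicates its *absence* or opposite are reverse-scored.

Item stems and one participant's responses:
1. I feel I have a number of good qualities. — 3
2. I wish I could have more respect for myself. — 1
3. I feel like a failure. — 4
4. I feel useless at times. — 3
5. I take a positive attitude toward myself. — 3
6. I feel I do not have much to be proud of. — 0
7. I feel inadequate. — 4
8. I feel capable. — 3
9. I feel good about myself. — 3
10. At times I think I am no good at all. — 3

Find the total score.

21

Items 2, 3, 4, 6, 7, 10 describe the absence/opposite of self-esteem → reverse-score.
on a 0–4 scale, reversed = 4 − raw.
  item 1: 3
  item 2: 4 − 1 = 3
  item 3: 4 − 4 = 0
  item 4: 4 − 3 = 1
  item 5: 3
  item 6: 4 − 0 = 4
  item 7: 4 − 4 = 0
  item 8: 3
  item 9: 3
  item 10: 4 − 3 = 1
Total = 3 + 3 + 0 + 1 + 3 + 4 + 0 + 3 + 3 + 1 = 21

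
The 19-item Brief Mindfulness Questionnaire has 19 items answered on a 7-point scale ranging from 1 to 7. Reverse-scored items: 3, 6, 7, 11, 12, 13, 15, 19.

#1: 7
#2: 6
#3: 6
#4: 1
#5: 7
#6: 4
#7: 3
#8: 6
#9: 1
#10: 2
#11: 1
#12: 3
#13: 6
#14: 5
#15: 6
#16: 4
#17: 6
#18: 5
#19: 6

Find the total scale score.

Reverse-coded items (on a 1–7 scale, reversed = 8 − raw):
  item 3: 8 − 6 = 2
  item 6: 8 − 4 = 4
  item 7: 8 − 3 = 5
  item 11: 8 − 1 = 7
  item 12: 8 − 3 = 5
  item 13: 8 − 6 = 2
  item 15: 8 − 6 = 2
  item 19: 8 − 6 = 2
Scored responses: 7, 6, 2, 1, 7, 4, 5, 6, 1, 2, 7, 5, 2, 5, 2, 4, 6, 5, 2
Total = 7 + 6 + 2 + 1 + 7 + 4 + 5 + 6 + 1 + 2 + 7 + 5 + 2 + 5 + 2 + 4 + 6 + 5 + 2 = 79

79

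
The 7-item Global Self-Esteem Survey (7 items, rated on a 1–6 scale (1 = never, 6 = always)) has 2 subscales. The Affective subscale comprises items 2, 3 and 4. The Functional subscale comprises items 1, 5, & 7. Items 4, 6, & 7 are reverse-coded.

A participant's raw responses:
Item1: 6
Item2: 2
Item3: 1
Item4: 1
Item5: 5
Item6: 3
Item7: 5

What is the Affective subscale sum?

Affective items: 2, 3, 4.
Of these, item 4 is reverse-coded; on a 1–6 scale, reversed = 7 − raw.
  item 2: 2
  item 3: 1
  item 4: 7 − 1 = 6
Sum = 2 + 1 + 6 = 9

9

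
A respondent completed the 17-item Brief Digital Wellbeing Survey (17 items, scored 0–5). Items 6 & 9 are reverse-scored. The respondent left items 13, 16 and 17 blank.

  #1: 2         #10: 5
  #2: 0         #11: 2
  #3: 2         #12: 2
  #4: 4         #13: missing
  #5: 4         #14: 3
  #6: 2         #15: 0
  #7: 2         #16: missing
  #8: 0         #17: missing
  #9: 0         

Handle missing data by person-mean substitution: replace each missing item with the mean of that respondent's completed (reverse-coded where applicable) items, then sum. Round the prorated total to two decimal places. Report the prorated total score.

Reverse-coded (on a 0–5 scale, reversed = 5 − raw):
  item 6: 5 − 2 = 3
  item 9: 5 − 0 = 5
Completed scored items (14 of 17): 2, 0, 2, 4, 4, 3, 2, 0, 5, 5, 2, 2, 3, 0; sum = 34.
Person mean = 34 / 14 ≈ 2.4286
Prorated total = (34 / 14) × 17 = 41.29 (to 2 dp)

41.29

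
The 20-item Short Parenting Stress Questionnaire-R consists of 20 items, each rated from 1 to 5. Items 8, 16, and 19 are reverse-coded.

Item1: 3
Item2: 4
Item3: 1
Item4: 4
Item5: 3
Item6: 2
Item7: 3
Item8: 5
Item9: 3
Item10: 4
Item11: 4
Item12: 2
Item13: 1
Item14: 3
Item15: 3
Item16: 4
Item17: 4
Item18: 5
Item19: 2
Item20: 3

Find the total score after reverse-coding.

59

Apply reverse scoring (reverse-coded value = 6 − response):
  item 8: 6 − 5 = 1
  item 16: 6 − 4 = 2
  item 19: 6 − 2 = 4
After reverse-coding: 3, 4, 1, 4, 3, 2, 3, 1, 3, 4, 4, 2, 1, 3, 3, 2, 4, 5, 4, 3
Total = 3 + 4 + 1 + 4 + 3 + 2 + 3 + 1 + 3 + 4 + 4 + 2 + 1 + 3 + 3 + 2 + 4 + 5 + 4 + 3 = 59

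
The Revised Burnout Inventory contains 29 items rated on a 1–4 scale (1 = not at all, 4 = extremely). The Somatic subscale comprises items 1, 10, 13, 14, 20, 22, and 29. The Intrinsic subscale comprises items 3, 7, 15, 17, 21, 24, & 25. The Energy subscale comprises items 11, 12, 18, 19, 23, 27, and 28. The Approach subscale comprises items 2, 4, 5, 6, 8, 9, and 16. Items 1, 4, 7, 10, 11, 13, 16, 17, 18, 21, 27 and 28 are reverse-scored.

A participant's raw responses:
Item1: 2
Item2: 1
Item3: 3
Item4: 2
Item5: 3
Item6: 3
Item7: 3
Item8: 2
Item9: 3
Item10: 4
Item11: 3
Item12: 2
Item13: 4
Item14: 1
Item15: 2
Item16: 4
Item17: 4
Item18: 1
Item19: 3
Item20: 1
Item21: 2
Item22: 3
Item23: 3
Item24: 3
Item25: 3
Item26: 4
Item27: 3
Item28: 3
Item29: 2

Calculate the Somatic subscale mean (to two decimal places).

Somatic items: 1, 10, 13, 14, 20, 22, 29.
Of these, items 1, 10 and 13 are reverse-scored; on a 1–4 scale, reversed = 5 − raw.
  item 1: 5 − 2 = 3
  item 10: 5 − 4 = 1
  item 13: 5 − 4 = 1
  item 14: 1
  item 20: 1
  item 22: 3
  item 29: 2
Sum = 3 + 1 + 1 + 1 + 1 + 3 + 2 = 12
Mean = 12 / 7 = 1.71

1.71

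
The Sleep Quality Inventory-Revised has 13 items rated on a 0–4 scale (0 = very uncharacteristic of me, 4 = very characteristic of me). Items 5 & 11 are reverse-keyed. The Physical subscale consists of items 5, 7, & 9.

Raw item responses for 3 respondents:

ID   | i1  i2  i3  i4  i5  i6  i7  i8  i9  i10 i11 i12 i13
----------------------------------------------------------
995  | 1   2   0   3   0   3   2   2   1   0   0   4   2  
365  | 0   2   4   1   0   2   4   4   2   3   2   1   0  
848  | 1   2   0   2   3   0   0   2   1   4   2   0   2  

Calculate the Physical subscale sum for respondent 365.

10

Respondent 365 raw: 0, 2, 4, 1, 0, 2, 4, 4, 2, 3, 2, 1, 0.
Physical items: 5, 7, 9.
Reverse-coded (reverse-coded value = 4 − response):
  item 5: 4 − 0 = 4
  item 7: 4
  item 9: 2
Sum = 4 + 4 + 2 = 10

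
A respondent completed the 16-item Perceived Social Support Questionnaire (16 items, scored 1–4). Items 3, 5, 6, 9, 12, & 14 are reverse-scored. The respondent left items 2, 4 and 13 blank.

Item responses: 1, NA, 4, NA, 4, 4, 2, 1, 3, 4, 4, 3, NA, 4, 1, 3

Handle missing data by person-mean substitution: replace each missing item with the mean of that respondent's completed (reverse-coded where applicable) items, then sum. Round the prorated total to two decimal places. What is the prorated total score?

29.54

Reverse-coded (reversed = (1+4) − raw = 5 − raw):
  item 3: 5 − 4 = 1
  item 5: 5 − 4 = 1
  item 6: 5 − 4 = 1
  item 9: 5 − 3 = 2
  item 12: 5 − 3 = 2
  item 14: 5 − 4 = 1
Completed scored items (13 of 16): 1, 1, 1, 1, 2, 1, 2, 4, 4, 2, 1, 1, 3; sum = 24.
Person mean = 24 / 13 ≈ 1.8462
Prorated total = (24 / 13) × 16 = 29.54 (to 2 dp)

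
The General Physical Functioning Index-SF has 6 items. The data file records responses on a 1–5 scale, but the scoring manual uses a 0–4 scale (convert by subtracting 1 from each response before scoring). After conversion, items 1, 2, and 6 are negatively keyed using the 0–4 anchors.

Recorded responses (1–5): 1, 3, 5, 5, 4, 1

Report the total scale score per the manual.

Convert to 0–4: 0, 2, 4, 4, 3, 0
Reverse-coded (reversed = (0+4) − raw = 4 − raw):
  item 1: 4 − 0 = 4
  item 2: 4 − 2 = 2
  item 6: 4 − 0 = 4
Scored: 4, 2, 4, 4, 3, 4
Total = 21

21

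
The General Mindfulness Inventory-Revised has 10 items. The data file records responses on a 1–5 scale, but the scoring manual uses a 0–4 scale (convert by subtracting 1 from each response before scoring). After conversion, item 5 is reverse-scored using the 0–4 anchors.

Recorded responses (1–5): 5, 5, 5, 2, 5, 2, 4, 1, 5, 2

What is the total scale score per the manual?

Convert to 0–4: 4, 4, 4, 1, 4, 1, 3, 0, 4, 1
Reverse-coded (reversed = (0+4) − raw = 4 − raw):
  item 5: 4 − 4 = 0
Scored: 4, 4, 4, 1, 0, 1, 3, 0, 4, 1
Total = 22

22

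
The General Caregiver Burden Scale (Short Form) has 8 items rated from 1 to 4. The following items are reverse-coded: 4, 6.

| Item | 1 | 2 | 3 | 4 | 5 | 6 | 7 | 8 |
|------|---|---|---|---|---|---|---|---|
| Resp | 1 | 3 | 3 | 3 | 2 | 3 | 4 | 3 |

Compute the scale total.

Reversing items 4 and 6 with 5 − raw:
Total = 1 + 3 + 3 + (5−3) + 2 + (5−3) + 4 + 3
      = 1 + 3 + 3 + 2 + 2 + 2 + 4 + 3 = 20

20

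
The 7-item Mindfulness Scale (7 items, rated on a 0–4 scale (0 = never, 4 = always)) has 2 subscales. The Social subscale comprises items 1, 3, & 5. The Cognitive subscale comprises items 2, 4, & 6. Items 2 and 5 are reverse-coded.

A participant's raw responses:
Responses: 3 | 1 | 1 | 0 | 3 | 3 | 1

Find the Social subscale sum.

5

Social items: 1, 3, 5.
Of these, item 5 is reverse-coded; on a 0–4 scale, reversed = 4 − raw.
  item 1: 3
  item 3: 1
  item 5: 4 − 3 = 1
Sum = 3 + 1 + 1 = 5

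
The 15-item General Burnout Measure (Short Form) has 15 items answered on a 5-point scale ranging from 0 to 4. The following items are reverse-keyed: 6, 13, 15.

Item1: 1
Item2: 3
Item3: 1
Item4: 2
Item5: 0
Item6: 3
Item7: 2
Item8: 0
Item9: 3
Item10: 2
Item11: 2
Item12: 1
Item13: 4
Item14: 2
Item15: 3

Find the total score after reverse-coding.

Reversing items 6, 13 and 15 with 4 − raw:
Total = 1 + 3 + 1 + 2 + 0 + (4−3) + 2 + 0 + 3 + 2 + 2 + 1 + (4−4) + 2 + (4−3)
      = 1 + 3 + 1 + 2 + 0 + 1 + 2 + 0 + 3 + 2 + 2 + 1 + 0 + 2 + 1 = 21

21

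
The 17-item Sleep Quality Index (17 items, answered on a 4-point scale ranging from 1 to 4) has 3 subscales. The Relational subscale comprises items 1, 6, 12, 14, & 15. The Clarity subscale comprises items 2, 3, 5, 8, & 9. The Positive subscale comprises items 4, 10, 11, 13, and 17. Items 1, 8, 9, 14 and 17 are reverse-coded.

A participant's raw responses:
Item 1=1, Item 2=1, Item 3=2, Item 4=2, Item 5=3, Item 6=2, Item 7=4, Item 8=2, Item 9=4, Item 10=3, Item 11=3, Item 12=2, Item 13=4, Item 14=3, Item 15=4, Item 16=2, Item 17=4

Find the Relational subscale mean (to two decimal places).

Relational items: 1, 6, 12, 14, 15.
Of these, items 1 & 14 are reverse-coded; reversed = (1+4) − raw = 5 − raw.
  item 1: 5 − 1 = 4
  item 6: 2
  item 12: 2
  item 14: 5 − 3 = 2
  item 15: 4
Sum = 4 + 2 + 2 + 2 + 4 = 14
Mean = 14 / 5 = 2.80

2.80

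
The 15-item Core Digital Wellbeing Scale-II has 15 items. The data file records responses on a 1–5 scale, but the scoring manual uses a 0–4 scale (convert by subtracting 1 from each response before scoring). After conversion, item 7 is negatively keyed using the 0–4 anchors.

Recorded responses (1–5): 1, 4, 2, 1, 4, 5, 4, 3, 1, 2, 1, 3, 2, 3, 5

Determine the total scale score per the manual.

24

Convert to 0–4: 0, 3, 1, 0, 3, 4, 3, 2, 0, 1, 0, 2, 1, 2, 4
Reverse-coded (reversed = (0+4) − raw = 4 − raw):
  item 7: 4 − 3 = 1
Scored: 0, 3, 1, 0, 3, 4, 1, 2, 0, 1, 0, 2, 1, 2, 4
Total = 24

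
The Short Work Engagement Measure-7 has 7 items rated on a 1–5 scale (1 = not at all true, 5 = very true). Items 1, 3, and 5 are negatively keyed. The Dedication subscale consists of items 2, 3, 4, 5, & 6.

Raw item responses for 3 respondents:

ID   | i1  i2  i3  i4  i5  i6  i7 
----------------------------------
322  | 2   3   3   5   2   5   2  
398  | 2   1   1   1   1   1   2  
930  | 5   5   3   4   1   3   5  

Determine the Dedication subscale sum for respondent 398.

Respondent 398 raw: 2, 1, 1, 1, 1, 1, 2.
Dedication items: 2, 3, 4, 5, 6.
Reverse-coded (reverse-coded value = 6 − response):
  item 2: 1
  item 3: 6 − 1 = 5
  item 4: 1
  item 5: 6 − 1 = 5
  item 6: 1
Sum = 1 + 5 + 1 + 5 + 1 = 13

13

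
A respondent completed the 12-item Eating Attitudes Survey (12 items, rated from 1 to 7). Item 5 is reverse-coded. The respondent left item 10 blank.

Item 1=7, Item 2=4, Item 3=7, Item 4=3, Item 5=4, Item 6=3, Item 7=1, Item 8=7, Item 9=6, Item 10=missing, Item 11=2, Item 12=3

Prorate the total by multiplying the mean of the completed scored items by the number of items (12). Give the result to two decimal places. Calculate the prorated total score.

Reverse-coded (reverse-coded value = 8 − response):
  item 5: 8 − 4 = 4
Completed scored items (11 of 12): 7, 4, 7, 3, 4, 3, 1, 7, 6, 2, 3; sum = 47.
Person mean = 47 / 11 ≈ 4.2727
Prorated total = (47 / 11) × 12 = 51.27 (to 2 dp)

51.27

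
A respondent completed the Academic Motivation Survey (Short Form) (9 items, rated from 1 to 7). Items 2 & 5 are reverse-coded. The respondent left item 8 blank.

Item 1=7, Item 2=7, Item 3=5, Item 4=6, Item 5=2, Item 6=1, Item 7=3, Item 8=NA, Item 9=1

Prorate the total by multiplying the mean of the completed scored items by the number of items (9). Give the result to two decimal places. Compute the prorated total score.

Reverse-coded (reversed = (1+7) − raw = 8 − raw):
  item 2: 8 − 7 = 1
  item 5: 8 − 2 = 6
Completed scored items (8 of 9): 7, 1, 5, 6, 6, 1, 3, 1; sum = 30.
Person mean = 30 / 8 ≈ 3.7500
Prorated total = (30 / 8) × 9 = 33.75 (to 2 dp)

33.75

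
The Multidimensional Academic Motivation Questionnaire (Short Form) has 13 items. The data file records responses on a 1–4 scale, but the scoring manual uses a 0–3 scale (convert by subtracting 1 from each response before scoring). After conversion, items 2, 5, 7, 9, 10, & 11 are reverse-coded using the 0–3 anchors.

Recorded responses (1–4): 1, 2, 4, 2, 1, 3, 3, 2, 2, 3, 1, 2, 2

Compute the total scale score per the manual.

Convert to 0–3: 0, 1, 3, 1, 0, 2, 2, 1, 1, 2, 0, 1, 1
Reverse-coded (reverse-coded value = 3 − response):
  item 2: 3 − 1 = 2
  item 5: 3 − 0 = 3
  item 7: 3 − 2 = 1
  item 9: 3 − 1 = 2
  item 10: 3 − 2 = 1
  item 11: 3 − 0 = 3
Scored: 0, 2, 3, 1, 3, 2, 1, 1, 2, 1, 3, 1, 1
Total = 21

21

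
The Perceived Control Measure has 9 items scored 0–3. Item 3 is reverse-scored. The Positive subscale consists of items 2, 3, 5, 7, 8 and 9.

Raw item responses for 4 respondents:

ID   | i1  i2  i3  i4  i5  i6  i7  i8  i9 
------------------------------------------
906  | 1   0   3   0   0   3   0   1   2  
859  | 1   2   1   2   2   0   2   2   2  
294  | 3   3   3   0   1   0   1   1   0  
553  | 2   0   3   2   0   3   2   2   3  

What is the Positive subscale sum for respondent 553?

Respondent 553 raw: 2, 0, 3, 2, 0, 3, 2, 2, 3.
Positive items: 2, 3, 5, 7, 8, 9.
Reverse-coded (on a 0–3 scale, reversed = 3 − raw):
  item 2: 0
  item 3: 3 − 3 = 0
  item 5: 0
  item 7: 2
  item 8: 2
  item 9: 3
Sum = 0 + 0 + 0 + 2 + 2 + 3 = 7

7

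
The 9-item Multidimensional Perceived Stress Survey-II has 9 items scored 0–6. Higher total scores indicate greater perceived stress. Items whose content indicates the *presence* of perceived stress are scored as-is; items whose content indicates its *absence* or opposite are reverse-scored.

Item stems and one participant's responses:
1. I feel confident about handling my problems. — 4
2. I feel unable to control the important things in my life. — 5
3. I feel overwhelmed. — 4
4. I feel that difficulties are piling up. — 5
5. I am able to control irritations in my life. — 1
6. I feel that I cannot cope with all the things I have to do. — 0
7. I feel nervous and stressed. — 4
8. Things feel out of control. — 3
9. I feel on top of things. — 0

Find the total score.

Items 1, 5, 9 describe the absence/opposite of perceived stress → reverse-score.
on a 0–6 scale, reversed = 6 − raw.
  item 1: 6 − 4 = 2
  item 2: 5
  item 3: 4
  item 4: 5
  item 5: 6 − 1 = 5
  item 6: 0
  item 7: 4
  item 8: 3
  item 9: 6 − 0 = 6
Total = 2 + 5 + 4 + 5 + 5 + 0 + 4 + 3 + 6 = 34

34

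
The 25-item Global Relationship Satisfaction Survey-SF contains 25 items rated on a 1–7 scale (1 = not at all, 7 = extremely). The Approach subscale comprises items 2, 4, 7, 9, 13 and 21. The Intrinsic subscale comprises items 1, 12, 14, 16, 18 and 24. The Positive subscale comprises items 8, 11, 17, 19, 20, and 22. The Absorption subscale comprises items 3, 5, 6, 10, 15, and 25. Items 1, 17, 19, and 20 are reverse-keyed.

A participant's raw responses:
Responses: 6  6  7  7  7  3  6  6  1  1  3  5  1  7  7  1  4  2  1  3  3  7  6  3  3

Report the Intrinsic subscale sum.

20

Intrinsic items: 1, 12, 14, 16, 18, 24.
Of these, item 1 is reverse-keyed; on a 1–7 scale, reversed = 8 − raw.
  item 1: 8 − 6 = 2
  item 12: 5
  item 14: 7
  item 16: 1
  item 18: 2
  item 24: 3
Sum = 2 + 5 + 7 + 1 + 2 + 3 = 20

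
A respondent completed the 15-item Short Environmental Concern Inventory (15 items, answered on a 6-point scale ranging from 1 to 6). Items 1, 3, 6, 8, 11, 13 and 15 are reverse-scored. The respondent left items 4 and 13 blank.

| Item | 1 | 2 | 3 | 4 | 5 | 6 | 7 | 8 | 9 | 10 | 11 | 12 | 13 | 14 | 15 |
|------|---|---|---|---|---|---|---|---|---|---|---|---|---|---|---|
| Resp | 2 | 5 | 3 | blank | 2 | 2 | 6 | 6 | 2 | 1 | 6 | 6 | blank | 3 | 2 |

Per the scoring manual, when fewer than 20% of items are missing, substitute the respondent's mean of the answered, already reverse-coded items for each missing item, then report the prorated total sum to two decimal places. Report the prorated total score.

Reverse-coded (reverse-coded value = 7 − response):
  item 1: 7 − 2 = 5
  item 3: 7 − 3 = 4
  item 6: 7 − 2 = 5
  item 8: 7 − 6 = 1
  item 11: 7 − 6 = 1
  item 15: 7 − 2 = 5
Completed scored items (13 of 15): 5, 5, 4, 2, 5, 6, 1, 2, 1, 1, 6, 3, 5; sum = 46.
Person mean = 46 / 13 ≈ 3.5385
Prorated total = (46 / 13) × 15 = 53.08 (to 2 dp)

53.08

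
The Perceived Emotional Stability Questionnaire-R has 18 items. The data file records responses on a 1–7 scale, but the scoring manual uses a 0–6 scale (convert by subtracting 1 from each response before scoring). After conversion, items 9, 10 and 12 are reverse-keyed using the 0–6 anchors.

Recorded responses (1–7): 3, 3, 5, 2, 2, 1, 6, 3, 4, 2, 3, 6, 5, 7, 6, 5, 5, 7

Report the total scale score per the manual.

57

Convert to 0–6: 2, 2, 4, 1, 1, 0, 5, 2, 3, 1, 2, 5, 4, 6, 5, 4, 4, 6
Reverse-coded (on a 0–6 scale, reversed = 6 − raw):
  item 9: 6 − 3 = 3
  item 10: 6 − 1 = 5
  item 12: 6 − 5 = 1
Scored: 2, 2, 4, 1, 1, 0, 5, 2, 3, 5, 2, 1, 4, 6, 5, 4, 4, 6
Total = 57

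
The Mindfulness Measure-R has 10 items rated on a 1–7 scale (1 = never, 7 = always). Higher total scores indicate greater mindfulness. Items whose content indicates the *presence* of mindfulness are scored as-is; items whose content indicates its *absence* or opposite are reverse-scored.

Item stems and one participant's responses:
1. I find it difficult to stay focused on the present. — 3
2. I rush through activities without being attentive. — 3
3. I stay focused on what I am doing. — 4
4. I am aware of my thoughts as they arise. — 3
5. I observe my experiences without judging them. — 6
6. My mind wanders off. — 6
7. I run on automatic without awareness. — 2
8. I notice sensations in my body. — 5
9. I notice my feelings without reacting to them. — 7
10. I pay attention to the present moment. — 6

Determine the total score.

Items 1, 2, 6, 7 describe the absence/opposite of mindfulness → reverse-score.
on a 1–7 scale, reversed = 8 − raw.
  item 1: 8 − 3 = 5
  item 2: 8 − 3 = 5
  item 3: 4
  item 4: 3
  item 5: 6
  item 6: 8 − 6 = 2
  item 7: 8 − 2 = 6
  item 8: 5
  item 9: 7
  item 10: 6
Total = 5 + 5 + 4 + 3 + 6 + 2 + 6 + 5 + 7 + 6 = 49

49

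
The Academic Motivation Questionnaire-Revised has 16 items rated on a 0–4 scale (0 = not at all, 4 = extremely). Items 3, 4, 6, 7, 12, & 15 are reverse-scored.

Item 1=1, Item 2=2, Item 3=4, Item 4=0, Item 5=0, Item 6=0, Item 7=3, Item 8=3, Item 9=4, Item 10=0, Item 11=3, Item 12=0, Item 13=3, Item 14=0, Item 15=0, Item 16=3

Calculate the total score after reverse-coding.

Raw sum = 26. Reverse-scored items: 3, 4, 6, 7, 12, 15; their raw sum = 7.
Each reversal replaces raw with 4 − raw, changing the total by 4 − 2·raw per item.
Total = 26 + 6·4 − 2·7 = 26 + 24 − 14 = 36

36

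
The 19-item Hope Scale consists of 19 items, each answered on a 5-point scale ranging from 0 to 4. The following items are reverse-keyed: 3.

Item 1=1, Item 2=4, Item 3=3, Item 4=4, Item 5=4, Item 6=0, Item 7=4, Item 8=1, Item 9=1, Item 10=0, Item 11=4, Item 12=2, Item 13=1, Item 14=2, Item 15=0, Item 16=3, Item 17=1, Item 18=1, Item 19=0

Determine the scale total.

34

Reverse-coded items (reversed = (0+4) − raw = 4 − raw):
  item 3: 4 − 3 = 1
Scored items: 1, 4, 1, 4, 4, 0, 4, 1, 1, 0, 4, 2, 1, 2, 0, 3, 1, 1, 0
Total = 1 + 4 + 1 + 4 + 4 + 0 + 4 + 1 + 1 + 0 + 4 + 2 + 1 + 2 + 0 + 3 + 1 + 1 + 0 = 34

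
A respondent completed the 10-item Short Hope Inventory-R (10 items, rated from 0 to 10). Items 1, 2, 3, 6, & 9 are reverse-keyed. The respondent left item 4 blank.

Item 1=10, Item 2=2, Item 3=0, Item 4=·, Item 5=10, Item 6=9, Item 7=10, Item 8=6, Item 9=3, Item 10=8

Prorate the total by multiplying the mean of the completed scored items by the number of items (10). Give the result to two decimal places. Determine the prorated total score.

Reverse-coded (reverse-coded value = 10 − response):
  item 1: 10 − 10 = 0
  item 2: 10 − 2 = 8
  item 3: 10 − 0 = 10
  item 6: 10 − 9 = 1
  item 9: 10 − 3 = 7
Completed scored items (9 of 10): 0, 8, 10, 10, 1, 10, 6, 7, 8; sum = 60.
Person mean = 60 / 9 ≈ 6.6667
Prorated total = (60 / 9) × 10 = 66.67 (to 2 dp)

66.67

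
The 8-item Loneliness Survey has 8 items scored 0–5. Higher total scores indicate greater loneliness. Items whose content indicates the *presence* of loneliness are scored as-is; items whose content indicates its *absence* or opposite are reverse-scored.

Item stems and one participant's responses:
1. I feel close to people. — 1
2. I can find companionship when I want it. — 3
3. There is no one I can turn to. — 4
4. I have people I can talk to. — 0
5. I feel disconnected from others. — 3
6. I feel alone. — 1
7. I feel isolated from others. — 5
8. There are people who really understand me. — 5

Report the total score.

24

Items 1, 2, 4, 8 describe the absence/opposite of loneliness → reverse-score.
on a 0–5 scale, reversed = 5 − raw.
  item 1: 5 − 1 = 4
  item 2: 5 − 3 = 2
  item 3: 4
  item 4: 5 − 0 = 5
  item 5: 3
  item 6: 1
  item 7: 5
  item 8: 5 − 5 = 0
Total = 4 + 2 + 4 + 5 + 3 + 1 + 5 + 0 = 24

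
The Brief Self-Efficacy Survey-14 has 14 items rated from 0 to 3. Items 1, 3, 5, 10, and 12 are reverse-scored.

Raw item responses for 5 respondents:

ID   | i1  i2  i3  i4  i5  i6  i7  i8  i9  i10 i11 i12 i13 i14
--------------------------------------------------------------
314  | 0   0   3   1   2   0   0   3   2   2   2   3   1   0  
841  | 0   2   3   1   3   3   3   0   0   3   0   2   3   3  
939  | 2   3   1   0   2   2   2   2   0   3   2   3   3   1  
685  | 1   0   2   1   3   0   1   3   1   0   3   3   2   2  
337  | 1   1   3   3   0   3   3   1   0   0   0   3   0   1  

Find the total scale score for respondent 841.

Respondent 841 raw: 0, 2, 3, 1, 3, 3, 3, 0, 0, 3, 0, 2, 3, 3.
Reverse-coded (reverse-coded value = 3 − response):
  item 1: 3 − 0 = 3
  item 2: 2
  item 3: 3 − 3 = 0
  item 4: 1
  item 5: 3 − 3 = 0
  item 6: 3
  item 7: 3
  item 8: 0
  item 9: 0
  item 10: 3 − 3 = 0
  item 11: 0
  item 12: 3 − 2 = 1
  item 13: 3
  item 14: 3
Sum = 3 + 2 + 0 + 1 + 0 + 3 + 3 + 0 + 0 + 0 + 0 + 1 + 3 + 3 = 19

19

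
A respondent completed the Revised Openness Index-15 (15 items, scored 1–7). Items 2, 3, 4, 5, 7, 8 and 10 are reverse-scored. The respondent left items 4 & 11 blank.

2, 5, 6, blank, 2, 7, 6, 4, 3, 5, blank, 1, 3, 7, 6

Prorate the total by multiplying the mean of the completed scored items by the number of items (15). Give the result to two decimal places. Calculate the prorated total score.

Reverse-coded (reverse-coded value = 8 − response):
  item 2: 8 − 5 = 3
  item 3: 8 − 6 = 2
  item 5: 8 − 2 = 6
  item 7: 8 − 6 = 2
  item 8: 8 − 4 = 4
  item 10: 8 − 5 = 3
Completed scored items (13 of 15): 2, 3, 2, 6, 7, 2, 4, 3, 3, 1, 3, 7, 6; sum = 49.
Person mean = 49 / 13 ≈ 3.7692
Prorated total = (49 / 13) × 15 = 56.54 (to 2 dp)

56.54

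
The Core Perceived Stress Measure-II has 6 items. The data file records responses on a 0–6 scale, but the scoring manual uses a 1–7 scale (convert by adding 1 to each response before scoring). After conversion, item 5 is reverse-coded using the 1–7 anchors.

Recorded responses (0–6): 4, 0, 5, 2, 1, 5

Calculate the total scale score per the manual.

Convert to 1–7: 5, 1, 6, 3, 2, 6
Reverse-coded (reverse-coded value = 8 − response):
  item 5: 8 − 2 = 6
Scored: 5, 1, 6, 3, 6, 6
Total = 27

27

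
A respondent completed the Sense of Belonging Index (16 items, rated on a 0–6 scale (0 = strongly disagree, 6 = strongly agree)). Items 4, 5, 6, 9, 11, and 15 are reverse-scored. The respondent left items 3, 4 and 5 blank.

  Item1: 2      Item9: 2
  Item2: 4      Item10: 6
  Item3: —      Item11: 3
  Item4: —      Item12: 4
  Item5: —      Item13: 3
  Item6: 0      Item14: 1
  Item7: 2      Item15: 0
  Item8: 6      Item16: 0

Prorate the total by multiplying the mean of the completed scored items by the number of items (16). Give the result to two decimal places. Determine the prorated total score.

57.85

Reverse-coded (on a 0–6 scale, reversed = 6 − raw):
  item 6: 6 − 0 = 6
  item 9: 6 − 2 = 4
  item 11: 6 − 3 = 3
  item 15: 6 − 0 = 6
Completed scored items (13 of 16): 2, 4, 6, 2, 6, 4, 6, 3, 4, 3, 1, 6, 0; sum = 47.
Person mean = 47 / 13 ≈ 3.6154
Prorated total = (47 / 13) × 16 = 57.85 (to 2 dp)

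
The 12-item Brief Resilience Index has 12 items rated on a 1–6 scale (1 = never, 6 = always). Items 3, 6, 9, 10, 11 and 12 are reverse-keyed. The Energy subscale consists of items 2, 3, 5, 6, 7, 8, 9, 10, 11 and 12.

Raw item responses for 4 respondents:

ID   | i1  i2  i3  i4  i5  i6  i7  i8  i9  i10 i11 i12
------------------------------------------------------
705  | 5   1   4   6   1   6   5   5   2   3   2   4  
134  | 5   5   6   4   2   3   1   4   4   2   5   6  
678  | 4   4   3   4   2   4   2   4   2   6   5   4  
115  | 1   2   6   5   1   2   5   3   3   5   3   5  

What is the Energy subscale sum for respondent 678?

Respondent 678 raw: 4, 4, 3, 4, 2, 4, 2, 4, 2, 6, 5, 4.
Energy items: 2, 3, 5, 6, 7, 8, 9, 10, 11, 12.
Reverse-coded (reversed = (1+6) − raw = 7 − raw):
  item 2: 4
  item 3: 7 − 3 = 4
  item 5: 2
  item 6: 7 − 4 = 3
  item 7: 2
  item 8: 4
  item 9: 7 − 2 = 5
  item 10: 7 − 6 = 1
  item 11: 7 − 5 = 2
  item 12: 7 − 4 = 3
Sum = 4 + 4 + 2 + 3 + 2 + 4 + 5 + 1 + 2 + 3 = 30

30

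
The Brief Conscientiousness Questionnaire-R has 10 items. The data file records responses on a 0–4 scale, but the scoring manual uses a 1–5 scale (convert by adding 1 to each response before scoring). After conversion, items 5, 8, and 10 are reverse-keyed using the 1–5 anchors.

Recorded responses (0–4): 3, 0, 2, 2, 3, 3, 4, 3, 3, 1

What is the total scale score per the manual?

Convert to 1–5: 4, 1, 3, 3, 4, 4, 5, 4, 4, 2
Reverse-coded (reversed = (1+5) − raw = 6 − raw):
  item 5: 6 − 4 = 2
  item 8: 6 − 4 = 2
  item 10: 6 − 2 = 4
Scored: 4, 1, 3, 3, 2, 4, 5, 2, 4, 4
Total = 32

32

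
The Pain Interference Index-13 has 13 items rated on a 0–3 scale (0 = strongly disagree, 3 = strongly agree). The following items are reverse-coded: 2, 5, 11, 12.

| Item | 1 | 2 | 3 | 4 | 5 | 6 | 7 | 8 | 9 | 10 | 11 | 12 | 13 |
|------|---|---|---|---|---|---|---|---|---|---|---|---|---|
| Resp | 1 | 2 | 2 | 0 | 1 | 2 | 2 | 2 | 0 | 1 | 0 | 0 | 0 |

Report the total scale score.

Apply reverse scoring (reverse-coded value = 3 − response):
  item 2: 3 − 2 = 1
  item 5: 3 − 1 = 2
  item 11: 3 − 0 = 3
  item 12: 3 − 0 = 3
Scored items: 1, 1, 2, 0, 2, 2, 2, 2, 0, 1, 3, 3, 0
Total = 1 + 1 + 2 + 0 + 2 + 2 + 2 + 2 + 0 + 1 + 3 + 3 + 0 = 19

19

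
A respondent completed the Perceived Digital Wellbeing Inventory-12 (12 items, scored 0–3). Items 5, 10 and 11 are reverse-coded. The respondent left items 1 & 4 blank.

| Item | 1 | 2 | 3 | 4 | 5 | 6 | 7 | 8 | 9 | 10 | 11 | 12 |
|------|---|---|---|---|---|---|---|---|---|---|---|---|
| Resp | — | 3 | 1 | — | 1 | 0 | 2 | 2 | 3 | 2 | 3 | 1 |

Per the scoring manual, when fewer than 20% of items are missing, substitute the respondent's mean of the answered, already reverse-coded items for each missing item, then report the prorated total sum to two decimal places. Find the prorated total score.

18.00

Reverse-coded (reversed = (0+3) − raw = 3 − raw):
  item 5: 3 − 1 = 2
  item 10: 3 − 2 = 1
  item 11: 3 − 3 = 0
Completed scored items (10 of 12): 3, 1, 2, 0, 2, 2, 3, 1, 0, 1; sum = 15.
Person mean = 15 / 10 ≈ 1.5000
Prorated total = (15 / 10) × 12 = 18.00 (to 2 dp)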